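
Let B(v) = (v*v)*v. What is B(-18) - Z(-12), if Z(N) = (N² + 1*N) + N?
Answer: -5952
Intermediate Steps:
B(v) = v³ (B(v) = v²*v = v³)
Z(N) = N² + 2*N (Z(N) = (N² + N) + N = (N + N²) + N = N² + 2*N)
B(-18) - Z(-12) = (-18)³ - (-12)*(2 - 12) = -5832 - (-12)*(-10) = -5832 - 1*120 = -5832 - 120 = -5952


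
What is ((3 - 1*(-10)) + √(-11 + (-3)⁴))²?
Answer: (13 + √70)² ≈ 456.53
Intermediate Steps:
((3 - 1*(-10)) + √(-11 + (-3)⁴))² = ((3 + 10) + √(-11 + 81))² = (13 + √70)²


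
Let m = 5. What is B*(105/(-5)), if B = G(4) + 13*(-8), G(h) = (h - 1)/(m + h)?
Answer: 2177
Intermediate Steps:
G(h) = (-1 + h)/(5 + h) (G(h) = (h - 1)/(5 + h) = (-1 + h)/(5 + h))
B = -311/3 (B = (-1 + 4)/(5 + 4) + 13*(-8) = 3/9 - 104 = (⅑)*3 - 104 = ⅓ - 104 = -311/3 ≈ -103.67)
B*(105/(-5)) = -10885/(-5) = -10885*(-1)/5 = -311/3*(-21) = 2177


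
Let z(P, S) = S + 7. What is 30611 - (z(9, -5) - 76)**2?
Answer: 25135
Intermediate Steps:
z(P, S) = 7 + S
30611 - (z(9, -5) - 76)**2 = 30611 - ((7 - 5) - 76)**2 = 30611 - (2 - 76)**2 = 30611 - 1*(-74)**2 = 30611 - 1*5476 = 30611 - 5476 = 25135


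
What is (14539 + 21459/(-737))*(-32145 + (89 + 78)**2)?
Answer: -45512744704/737 ≈ -6.1754e+7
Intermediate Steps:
(14539 + 21459/(-737))*(-32145 + (89 + 78)**2) = (14539 + 21459*(-1/737))*(-32145 + 167**2) = (14539 - 21459/737)*(-32145 + 27889) = (10693784/737)*(-4256) = -45512744704/737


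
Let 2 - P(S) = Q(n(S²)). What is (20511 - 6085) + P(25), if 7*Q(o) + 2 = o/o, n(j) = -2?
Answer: 100997/7 ≈ 14428.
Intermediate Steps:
Q(o) = -⅐ (Q(o) = -2/7 + (o/o)/7 = -2/7 + (⅐)*1 = -2/7 + ⅐ = -⅐)
P(S) = 15/7 (P(S) = 2 - 1*(-⅐) = 2 + ⅐ = 15/7)
(20511 - 6085) + P(25) = (20511 - 6085) + 15/7 = 14426 + 15/7 = 100997/7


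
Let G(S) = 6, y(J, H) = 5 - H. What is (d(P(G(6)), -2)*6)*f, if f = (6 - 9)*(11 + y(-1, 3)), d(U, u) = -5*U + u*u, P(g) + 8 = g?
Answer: -3276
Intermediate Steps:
P(g) = -8 + g
d(U, u) = u**2 - 5*U (d(U, u) = -5*U + u**2 = u**2 - 5*U)
f = -39 (f = (6 - 9)*(11 + (5 - 1*3)) = -3*(11 + (5 - 3)) = -3*(11 + 2) = -3*13 = -39)
(d(P(G(6)), -2)*6)*f = (((-2)**2 - 5*(-8 + 6))*6)*(-39) = ((4 - 5*(-2))*6)*(-39) = ((4 + 10)*6)*(-39) = (14*6)*(-39) = 84*(-39) = -3276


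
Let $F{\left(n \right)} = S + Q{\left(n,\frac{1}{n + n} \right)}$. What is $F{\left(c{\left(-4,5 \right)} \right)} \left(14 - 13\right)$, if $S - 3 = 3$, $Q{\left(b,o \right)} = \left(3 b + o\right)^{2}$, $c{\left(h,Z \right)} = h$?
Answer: $\frac{9793}{64} \approx 153.02$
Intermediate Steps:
$Q{\left(b,o \right)} = \left(o + 3 b\right)^{2}$
$S = 6$ ($S = 3 + 3 = 6$)
$F{\left(n \right)} = 6 + \left(\frac{1}{2 n} + 3 n\right)^{2}$ ($F{\left(n \right)} = 6 + \left(\frac{1}{n + n} + 3 n\right)^{2} = 6 + \left(\frac{1}{2 n} + 3 n\right)^{2}$)
$F{\left(c{\left(-4,5 \right)} \right)} \left(14 - 13\right) = \left(9 + 9 \left(-4\right)^{2} + \frac{1}{4 \cdot 16}\right) \left(14 - 13\right) = \left(9 + 9 \cdot 16 + \frac{1}{4} \cdot \frac{1}{16}\right) 1 = \left(9 + 144 + \frac{1}{64}\right) 1 = \frac{9793}{64} \cdot 1 = \frac{9793}{64}$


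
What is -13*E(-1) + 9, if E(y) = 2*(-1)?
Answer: 35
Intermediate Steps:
E(y) = -2
-13*E(-1) + 9 = -13*(-2) + 9 = 26 + 9 = 35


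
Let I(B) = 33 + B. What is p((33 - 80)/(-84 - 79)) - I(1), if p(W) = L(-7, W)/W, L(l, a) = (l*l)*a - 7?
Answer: -436/47 ≈ -9.2766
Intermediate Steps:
L(l, a) = -7 + a*l² (L(l, a) = l²*a - 7 = a*l² - 7 = -7 + a*l²)
p(W) = (-7 + 49*W)/W (p(W) = (-7 + W*(-7)²)/W = (-7 + W*49)/W = (-7 + 49*W)/W)
p((33 - 80)/(-84 - 79)) - I(1) = (49 - 7*(-84 - 79)/(33 - 80)) - (33 + 1) = (49 - 7/((-47/(-163)))) - 1*34 = (49 - 7/((-47*(-1/163)))) - 34 = (49 - 7/47/163) - 34 = (49 - 7*163/47) - 34 = (49 - 1141/47) - 34 = 1162/47 - 34 = -436/47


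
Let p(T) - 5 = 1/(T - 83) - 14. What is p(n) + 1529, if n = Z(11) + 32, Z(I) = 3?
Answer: 72959/48 ≈ 1520.0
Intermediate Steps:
n = 35 (n = 3 + 32 = 35)
p(T) = -9 + 1/(-83 + T) (p(T) = 5 + (1/(T - 83) - 14) = 5 + (1/(-83 + T) - 14) = 5 + (-14 + 1/(-83 + T)) = -9 + 1/(-83 + T))
p(n) + 1529 = (748 - 9*35)/(-83 + 35) + 1529 = (748 - 315)/(-48) + 1529 = -1/48*433 + 1529 = -433/48 + 1529 = 72959/48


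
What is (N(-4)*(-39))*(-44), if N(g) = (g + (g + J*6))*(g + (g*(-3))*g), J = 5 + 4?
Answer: -4104672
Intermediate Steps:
J = 9
N(g) = (54 + 2*g)*(g - 3*g²) (N(g) = (g + (g + 9*6))*(g + (g*(-3))*g) = (g + (g + 54))*(g + (-3*g)*g) = (g + (54 + g))*(g - 3*g²) = (54 + 2*g)*(g - 3*g²))
(N(-4)*(-39))*(-44) = ((2*(-4)*(27 - 80*(-4) - 3*(-4)²))*(-39))*(-44) = ((2*(-4)*(27 + 320 - 3*16))*(-39))*(-44) = ((2*(-4)*(27 + 320 - 48))*(-39))*(-44) = ((2*(-4)*299)*(-39))*(-44) = -2392*(-39)*(-44) = 93288*(-44) = -4104672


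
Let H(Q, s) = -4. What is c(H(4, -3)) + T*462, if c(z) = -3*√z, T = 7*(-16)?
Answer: -51744 - 6*I ≈ -51744.0 - 6.0*I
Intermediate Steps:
T = -112
c(H(4, -3)) + T*462 = -6*I - 112*462 = -6*I - 51744 = -51744 - 6*I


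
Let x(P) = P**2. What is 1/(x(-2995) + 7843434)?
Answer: 1/16813459 ≈ 5.9476e-8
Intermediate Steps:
1/(x(-2995) + 7843434) = 1/((-2995)**2 + 7843434) = 1/(8970025 + 7843434) = 1/16813459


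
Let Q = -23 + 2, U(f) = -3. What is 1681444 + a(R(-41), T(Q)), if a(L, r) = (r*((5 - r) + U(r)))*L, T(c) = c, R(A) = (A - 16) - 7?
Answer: 1712356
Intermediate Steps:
R(A) = -23 + A (R(A) = (-16 + A) - 7 = -23 + A)
Q = -21
a(L, r) = L*r*(2 - r) (a(L, r) = (r*((5 - r) - 3))*L = (r*(2 - r))*L = L*r*(2 - r))
1681444 + a(R(-41), T(Q)) = 1681444 + (-23 - 41)*(-21)*(2 - 1*(-21)) = 1681444 - 64*(-21)*(2 + 21) = 1681444 - 64*(-21)*23 = 1681444 + 30912 = 1712356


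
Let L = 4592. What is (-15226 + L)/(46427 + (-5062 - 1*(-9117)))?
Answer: -5317/25241 ≈ -0.21065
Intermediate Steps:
(-15226 + L)/(46427 + (-5062 - 1*(-9117))) = (-15226 + 4592)/(46427 + (-5062 - 1*(-9117))) = -10634/(46427 + (-5062 + 9117)) = -10634/(46427 + 4055) = -10634/50482 = -10634*1/50482 = -5317/25241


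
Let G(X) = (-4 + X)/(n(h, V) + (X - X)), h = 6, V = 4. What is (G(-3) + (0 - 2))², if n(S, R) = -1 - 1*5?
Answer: 25/36 ≈ 0.69444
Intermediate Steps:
n(S, R) = -6 (n(S, R) = -1 - 5 = -6)
G(X) = ⅔ - X/6 (G(X) = (-4 + X)/(-6 + (X - X)) = (-4 + X)/(-6 + 0) = (-4 + X)/(-6) = (-4 + X)*(-⅙) = ⅔ - X/6)
(G(-3) + (0 - 2))² = ((⅔ - ⅙*(-3)) + (0 - 2))² = ((⅔ + ½) - 2)² = (7/6 - 2)² = (-⅚)² = 25/36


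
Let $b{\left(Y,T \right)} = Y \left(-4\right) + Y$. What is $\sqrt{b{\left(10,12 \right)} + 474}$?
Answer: $2 \sqrt{111} \approx 21.071$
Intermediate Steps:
$b{\left(Y,T \right)} = - 3 Y$ ($b{\left(Y,T \right)} = - 4 Y + Y = - 3 Y$)
$\sqrt{b{\left(10,12 \right)} + 474} = \sqrt{\left(-3\right) 10 + 474} = \sqrt{-30 + 474} = \sqrt{444} = 2 \sqrt{111}$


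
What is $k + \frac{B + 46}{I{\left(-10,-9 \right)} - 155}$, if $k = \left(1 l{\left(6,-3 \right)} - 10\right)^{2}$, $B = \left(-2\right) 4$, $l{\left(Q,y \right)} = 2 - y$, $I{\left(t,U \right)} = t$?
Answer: $\frac{4087}{165} \approx 24.77$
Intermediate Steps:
$B = -8$
$k = 25$ ($k = \left(1 \left(2 - -3\right) - 10\right)^{2} = \left(1 \left(2 + 3\right) - 10\right)^{2} = \left(1 \cdot 5 - 10\right)^{2} = \left(5 - 10\right)^{2} = \left(-5\right)^{2} = 25$)
$k + \frac{B + 46}{I{\left(-10,-9 \right)} - 155} = 25 + \frac{-8 + 46}{-10 - 155} = 25 + \frac{38}{-165} = 25 + 38 \left(- \frac{1}{165}\right) = 25 - \frac{38}{165} = \frac{4087}{165}$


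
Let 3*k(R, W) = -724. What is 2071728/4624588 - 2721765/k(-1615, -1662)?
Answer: 9440656301133/837050428 ≈ 11278.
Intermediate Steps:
k(R, W) = -724/3 (k(R, W) = (1/3)*(-724) = -724/3)
2071728/4624588 - 2721765/k(-1615, -1662) = 2071728/4624588 - 2721765/(-724/3) = 2071728*(1/4624588) - 2721765*(-3/724) = 517932/1156147 + 8165295/724 = 9440656301133/837050428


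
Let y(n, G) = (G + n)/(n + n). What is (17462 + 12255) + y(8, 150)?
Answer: 237815/8 ≈ 29727.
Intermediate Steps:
y(n, G) = (G + n)/(2*n) (y(n, G) = (G + n)/((2*n)) = (G + n)*(1/(2*n)) = (G + n)/(2*n))
(17462 + 12255) + y(8, 150) = (17462 + 12255) + (½)*(150 + 8)/8 = 29717 + (½)*(⅛)*158 = 29717 + 79/8 = 237815/8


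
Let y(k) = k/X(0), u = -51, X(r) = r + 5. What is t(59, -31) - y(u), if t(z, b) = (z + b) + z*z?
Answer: 17596/5 ≈ 3519.2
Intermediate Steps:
X(r) = 5 + r
t(z, b) = b + z + z² (t(z, b) = (b + z) + z² = b + z + z²)
y(k) = k/5 (y(k) = k/(5 + 0) = k/5)
t(59, -31) - y(u) = (-31 + 59 + 59²) - (-51)/5 = (-31 + 59 + 3481) - 1*(-51/5) = 3509 + 51/5 = 17596/5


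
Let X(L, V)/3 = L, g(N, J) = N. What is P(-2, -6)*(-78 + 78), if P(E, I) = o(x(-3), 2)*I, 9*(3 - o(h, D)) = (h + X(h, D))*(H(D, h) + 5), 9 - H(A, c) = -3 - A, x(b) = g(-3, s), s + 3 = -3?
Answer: 0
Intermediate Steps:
s = -6 (s = -3 - 3 = -6)
X(L, V) = 3*L
x(b) = -3
H(A, c) = 12 + A (H(A, c) = 9 - (-3 - A) = 9 + (3 + A) = 12 + A)
o(h, D) = 3 - 4*h*(17 + D)/9 (o(h, D) = 3 - (h + 3*h)*((12 + D) + 5)/9 = 3 - 4*h*(17 + D)/9)
P(E, I) = 85*I/3 (P(E, I) = (3 - 68/9*(-3) - 4/9*2*(-3))*I = (3 + 68/3 + 8/3)*I = 85*I/3)
P(-2, -6)*(-78 + 78) = ((85/3)*(-6))*(-78 + 78) = -170*0 = 0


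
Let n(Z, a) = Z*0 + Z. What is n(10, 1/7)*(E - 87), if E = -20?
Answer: -1070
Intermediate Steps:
n(Z, a) = Z (n(Z, a) = 0 + Z = Z)
n(10, 1/7)*(E - 87) = 10*(-20 - 87) = 10*(-107) = -1070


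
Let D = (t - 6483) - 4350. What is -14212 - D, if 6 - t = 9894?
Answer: 6509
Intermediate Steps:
t = -9888 (t = 6 - 1*9894 = 6 - 9894 = -9888)
D = -20721 (D = (-9888 - 6483) - 4350 = -16371 - 4350 = -20721)
-14212 - D = -14212 - 1*(-20721) = -14212 + 20721 = 6509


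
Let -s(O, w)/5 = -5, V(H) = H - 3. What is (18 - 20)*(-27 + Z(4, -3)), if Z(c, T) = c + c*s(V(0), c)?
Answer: -154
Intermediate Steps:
V(H) = -3 + H
s(O, w) = 25 (s(O, w) = -5*(-5) = 25)
Z(c, T) = 26*c (Z(c, T) = c + c*25 = c + 25*c = 26*c)
(18 - 20)*(-27 + Z(4, -3)) = (18 - 20)*(-27 + 26*4) = -2*(-27 + 104) = -2*77 = -154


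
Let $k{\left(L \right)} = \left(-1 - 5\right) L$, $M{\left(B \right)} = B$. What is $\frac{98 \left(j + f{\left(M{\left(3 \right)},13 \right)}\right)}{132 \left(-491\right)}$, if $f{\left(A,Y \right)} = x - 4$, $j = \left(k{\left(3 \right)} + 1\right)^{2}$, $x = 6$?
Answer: $- \frac{4753}{10802} \approx -0.44001$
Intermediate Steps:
$k{\left(L \right)} = - 6 L$
$j = 289$ ($j = \left(\left(-6\right) 3 + 1\right)^{2} = \left(-18 + 1\right)^{2} = \left(-17\right)^{2} = 289$)
$f{\left(A,Y \right)} = 2$ ($f{\left(A,Y \right)} = 6 - 4 = 2$)
$\frac{98 \left(j + f{\left(M{\left(3 \right)},13 \right)}\right)}{132 \left(-491\right)} = \frac{98 \left(289 + 2\right)}{132 \left(-491\right)} = \frac{98 \cdot 291}{-64812} = 28518 \left(- \frac{1}{64812}\right) = - \frac{4753}{10802}$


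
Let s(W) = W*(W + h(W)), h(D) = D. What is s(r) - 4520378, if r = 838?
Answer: -3115890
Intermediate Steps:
s(W) = 2*W**2 (s(W) = W*(W + W) = W*(2*W) = 2*W**2)
s(r) - 4520378 = 2*838**2 - 4520378 = 2*702244 - 4520378 = 1404488 - 4520378 = -3115890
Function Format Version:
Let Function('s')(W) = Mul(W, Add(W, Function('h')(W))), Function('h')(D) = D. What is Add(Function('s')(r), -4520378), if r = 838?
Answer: -3115890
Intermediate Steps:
Function('s')(W) = Mul(2, Pow(W, 2)) (Function('s')(W) = Mul(W, Add(W, W)) = Mul(W, Mul(2, W)) = Mul(2, Pow(W, 2)))
Add(Function('s')(r), -4520378) = Add(Mul(2, Pow(838, 2)), -4520378) = Add(Mul(2, 702244), -4520378) = Add(1404488, -4520378) = -3115890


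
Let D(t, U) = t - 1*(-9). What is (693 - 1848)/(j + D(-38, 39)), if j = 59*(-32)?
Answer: 385/639 ≈ 0.60250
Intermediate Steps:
D(t, U) = 9 + t (D(t, U) = t + 9 = 9 + t)
j = -1888
(693 - 1848)/(j + D(-38, 39)) = (693 - 1848)/(-1888 + (9 - 38)) = -1155/(-1888 - 29) = -1155/(-1917) = -1155*(-1/1917) = 385/639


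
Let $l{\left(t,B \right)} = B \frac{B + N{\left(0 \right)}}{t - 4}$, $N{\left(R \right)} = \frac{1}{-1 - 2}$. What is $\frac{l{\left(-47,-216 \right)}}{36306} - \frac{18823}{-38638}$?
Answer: $\frac{1835961293}{3974575146} \approx 0.46193$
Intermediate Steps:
$N{\left(R \right)} = - \frac{1}{3}$ ($N{\left(R \right)} = \frac{1}{-3} = - \frac{1}{3}$)
$l{\left(t,B \right)} = \frac{B \left(- \frac{1}{3} + B\right)}{-4 + t}$ ($l{\left(t,B \right)} = B \frac{B - \frac{1}{3}}{t - 4} = B \frac{- \frac{1}{3} + B}{-4 + t} = \frac{B \left(- \frac{1}{3} + B\right)}{-4 + t}$)
$\frac{l{\left(-47,-216 \right)}}{36306} - \frac{18823}{-38638} = \frac{\frac{1}{3} \left(-216\right) \frac{1}{-4 - 47} \left(-1 + 3 \left(-216\right)\right)}{36306} - \frac{18823}{-38638} = \frac{1}{3} \left(-216\right) \frac{1}{-51} \left(-1 - 648\right) \frac{1}{36306} - - \frac{18823}{38638} = \frac{1}{3} \left(-216\right) \left(- \frac{1}{51}\right) \left(-649\right) \frac{1}{36306} + \frac{18823}{38638} = \left(- \frac{15576}{17}\right) \frac{1}{36306} + \frac{18823}{38638} = - \frac{2596}{102867} + \frac{18823}{38638} = \frac{1835961293}{3974575146}$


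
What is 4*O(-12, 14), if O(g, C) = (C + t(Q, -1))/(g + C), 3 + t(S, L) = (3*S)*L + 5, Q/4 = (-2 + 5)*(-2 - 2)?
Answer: 320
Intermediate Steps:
Q = -48 (Q = 4*((-2 + 5)*(-2 - 2)) = 4*(3*(-4)) = 4*(-12) = -48)
t(S, L) = 2 + 3*L*S (t(S, L) = -3 + ((3*S)*L + 5) = -3 + (3*L*S + 5) = -3 + (5 + 3*L*S) = 2 + 3*L*S)
O(g, C) = (146 + C)/(C + g) (O(g, C) = (C + (2 + 3*(-1)*(-48)))/(g + C) = (C + (2 + 144))/(C + g) = (C + 146)/(C + g) = (146 + C)/(C + g))
4*O(-12, 14) = 4*((146 + 14)/(14 - 12)) = 4*(160/2) = 4*((½)*160) = 4*80 = 320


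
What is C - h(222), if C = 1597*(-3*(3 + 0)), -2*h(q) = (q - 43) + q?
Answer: -28345/2 ≈ -14173.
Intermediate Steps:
h(q) = 43/2 - q (h(q) = -((q - 43) + q)/2 = -((-43 + q) + q)/2 = -(-43 + 2*q)/2 = 43/2 - q)
C = -14373 (C = 1597*(-3*3) = 1597*(-9) = -14373)
C - h(222) = -14373 - (43/2 - 1*222) = -14373 - (43/2 - 222) = -14373 - 1*(-401/2) = -14373 + 401/2 = -28345/2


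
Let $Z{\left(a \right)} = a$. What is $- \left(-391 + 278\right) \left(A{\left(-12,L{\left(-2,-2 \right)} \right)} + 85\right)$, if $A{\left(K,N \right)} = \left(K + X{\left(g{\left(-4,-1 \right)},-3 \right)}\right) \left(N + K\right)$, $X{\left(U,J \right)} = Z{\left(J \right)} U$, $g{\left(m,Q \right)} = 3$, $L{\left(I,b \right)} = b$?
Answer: $42827$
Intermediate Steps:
$X{\left(U,J \right)} = J U$
$A{\left(K,N \right)} = \left(-9 + K\right) \left(K + N\right)$ ($A{\left(K,N \right)} = \left(K - 9\right) \left(N + K\right) = \left(K - 9\right) \left(K + N\right) = \left(-9 + K\right) \left(K + N\right)$)
$- \left(-391 + 278\right) \left(A{\left(-12,L{\left(-2,-2 \right)} \right)} + 85\right) = - \left(-391 + 278\right) \left(\left(\left(-12\right)^{2} - -108 - -18 - -24\right) + 85\right) = - \left(-113\right) \left(\left(144 + 108 + 18 + 24\right) + 85\right) = - \left(-113\right) \left(294 + 85\right) = - \left(-113\right) 379 = \left(-1\right) \left(-42827\right) = 42827$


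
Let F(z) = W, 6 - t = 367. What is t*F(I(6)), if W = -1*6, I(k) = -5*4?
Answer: 2166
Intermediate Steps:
t = -361 (t = 6 - 1*367 = 6 - 367 = -361)
I(k) = -20
W = -6
F(z) = -6
t*F(I(6)) = -361*(-6) = 2166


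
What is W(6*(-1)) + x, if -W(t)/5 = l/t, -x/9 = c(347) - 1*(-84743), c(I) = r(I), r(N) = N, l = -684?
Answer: -766380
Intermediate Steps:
c(I) = I
x = -765810 (x = -9*(347 - 1*(-84743)) = -9*(347 + 84743) = -9*85090 = -765810)
W(t) = 3420/t (W(t) = -(-3420)/t = 3420/t)
W(6*(-1)) + x = 3420/((6*(-1))) - 765810 = 3420/(-6) - 765810 = 3420*(-⅙) - 765810 = -570 - 765810 = -766380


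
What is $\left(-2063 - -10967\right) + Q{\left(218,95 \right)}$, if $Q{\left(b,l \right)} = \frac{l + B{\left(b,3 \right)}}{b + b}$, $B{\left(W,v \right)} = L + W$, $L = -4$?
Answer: $\frac{3882453}{436} \approx 8904.7$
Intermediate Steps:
$B{\left(W,v \right)} = -4 + W$
$Q{\left(b,l \right)} = \frac{-4 + b + l}{2 b}$ ($Q{\left(b,l \right)} = \frac{l + \left(-4 + b\right)}{b + b} = \frac{-4 + b + l}{2 b}$)
$\left(-2063 - -10967\right) + Q{\left(218,95 \right)} = \left(-2063 - -10967\right) + \frac{-4 + 218 + 95}{2 \cdot 218} = \left(-2063 + 10967\right) + \frac{1}{2} \cdot \frac{1}{218} \cdot 309 = 8904 + \frac{309}{436} = \frac{3882453}{436}$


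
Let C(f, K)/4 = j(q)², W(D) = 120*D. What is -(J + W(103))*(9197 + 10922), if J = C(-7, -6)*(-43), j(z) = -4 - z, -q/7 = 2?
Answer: 97375960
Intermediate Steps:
q = -14 (q = -7*2 = -14)
C(f, K) = 400 (C(f, K) = 4*(-4 - 1*(-14))² = 4*(-4 + 14)² = 4*10² = 4*100 = 400)
J = -17200 (J = 400*(-43) = -17200)
-(J + W(103))*(9197 + 10922) = -(-17200 + 120*103)*(9197 + 10922) = -(-17200 + 12360)*20119 = -(-4840)*20119 = -1*(-97375960) = 97375960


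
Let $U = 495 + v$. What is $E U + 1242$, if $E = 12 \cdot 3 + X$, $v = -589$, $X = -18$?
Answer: $-450$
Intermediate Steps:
$U = -94$ ($U = 495 - 589 = -94$)
$E = 18$ ($E = 12 \cdot 3 - 18 = 36 - 18 = 18$)
$E U + 1242 = 18 \left(-94\right) + 1242 = -1692 + 1242 = -450$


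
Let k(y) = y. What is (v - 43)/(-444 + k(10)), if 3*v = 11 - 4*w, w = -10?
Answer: 13/217 ≈ 0.059908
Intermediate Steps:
v = 17 (v = (11 - 4*(-10))/3 = (11 + 40)/3 = (⅓)*51 = 17)
(v - 43)/(-444 + k(10)) = (17 - 43)/(-444 + 10) = -26/(-434) = -26*(-1/434) = 13/217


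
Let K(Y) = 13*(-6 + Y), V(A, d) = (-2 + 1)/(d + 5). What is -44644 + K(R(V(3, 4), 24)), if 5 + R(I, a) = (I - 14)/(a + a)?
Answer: -19349635/432 ≈ -44791.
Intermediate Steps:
V(A, d) = -1/(5 + d)
R(I, a) = -5 + (-14 + I)/(2*a) (R(I, a) = -5 + (I - 14)/(a + a) = -5 + (-14 + I)/((2*a)) = -5 + (-14 + I)*(1/(2*a)) = -5 + (-14 + I)/(2*a))
K(Y) = -78 + 13*Y
-44644 + K(R(V(3, 4), 24)) = -44644 + (-78 + 13*((1/2)*(-14 - 1/(5 + 4) - 10*24)/24)) = -44644 + (-78 + 13*((1/2)*(1/24)*(-14 - 1/9 - 240))) = -44644 + (-78 + 13*((1/2)*(1/24)*(-2287/9))) = -44644 + (-78 + 13*(-2287/432)) = -44644 + (-78 - 29731/432) = -44644 - 63427/432 = -19349635/432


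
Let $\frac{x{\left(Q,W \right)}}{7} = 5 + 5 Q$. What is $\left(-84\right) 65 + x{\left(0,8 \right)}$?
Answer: $-5425$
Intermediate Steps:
$x{\left(Q,W \right)} = 35 + 35 Q$ ($x{\left(Q,W \right)} = 7 \left(5 + 5 Q\right) = 35 + 35 Q$)
$\left(-84\right) 65 + x{\left(0,8 \right)} = \left(-84\right) 65 + \left(35 + 35 \cdot 0\right) = -5460 + \left(35 + 0\right) = -5460 + 35 = -5425$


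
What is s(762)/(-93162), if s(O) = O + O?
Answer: -254/15527 ≈ -0.016359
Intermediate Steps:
s(O) = 2*O
s(762)/(-93162) = (2*762)/(-93162) = 1524*(-1/93162) = -254/15527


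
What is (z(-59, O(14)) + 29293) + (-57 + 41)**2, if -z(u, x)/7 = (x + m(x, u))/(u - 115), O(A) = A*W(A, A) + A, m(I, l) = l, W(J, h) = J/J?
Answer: 5141309/174 ≈ 29548.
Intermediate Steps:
W(J, h) = 1
O(A) = 2*A (O(A) = A*1 + A = A + A = 2*A)
z(u, x) = -7*(u + x)/(-115 + u) (z(u, x) = -7*(x + u)/(u - 115) = -7*(u + x)/(-115 + u))
(z(-59, O(14)) + 29293) + (-57 + 41)**2 = (7*(-1*(-59) - 2*14)/(-115 - 59) + 29293) + (-57 + 41)**2 = (7*(59 - 1*28)/(-174) + 29293) + (-16)**2 = (7*(-1/174)*(59 - 28) + 29293) + 256 = (7*(-1/174)*31 + 29293) + 256 = (-217/174 + 29293) + 256 = 5096765/174 + 256 = 5141309/174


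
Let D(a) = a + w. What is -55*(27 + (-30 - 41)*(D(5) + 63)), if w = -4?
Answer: 248435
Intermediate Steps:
D(a) = -4 + a (D(a) = a - 4 = -4 + a)
-55*(27 + (-30 - 41)*(D(5) + 63)) = -55*(27 + (-30 - 41)*((-4 + 5) + 63)) = -55*(27 - 71*(1 + 63)) = -55*(27 - 71*64) = -55*(27 - 4544) = -55*(-4517) = 248435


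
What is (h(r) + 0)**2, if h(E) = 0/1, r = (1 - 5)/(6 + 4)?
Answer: 0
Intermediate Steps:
r = -2/5 (r = -4/10 = -4*1/10 = -2/5 ≈ -0.40000)
h(E) = 0 (h(E) = 0*1 = 0)
(h(r) + 0)**2 = (0 + 0)**2 = 0**2 = 0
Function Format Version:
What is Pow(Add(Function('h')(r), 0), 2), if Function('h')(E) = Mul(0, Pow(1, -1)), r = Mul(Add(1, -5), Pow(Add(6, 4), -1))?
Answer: 0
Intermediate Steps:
r = Rational(-2, 5) (r = Mul(-4, Pow(10, -1)) = Mul(-4, Rational(1, 10)) = Rational(-2, 5) ≈ -0.40000)
Function('h')(E) = 0 (Function('h')(E) = Mul(0, 1) = 0)
Pow(Add(Function('h')(r), 0), 2) = Pow(Add(0, 0), 2) = Pow(0, 2) = 0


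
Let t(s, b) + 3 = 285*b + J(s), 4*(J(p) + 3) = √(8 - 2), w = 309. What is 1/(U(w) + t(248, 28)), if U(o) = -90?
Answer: 21024/165753215 - 2*√6/497259645 ≈ 0.00012683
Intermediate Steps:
J(p) = -3 + √6/4 (J(p) = -3 + √(8 - 2)/4 = -3 + √6/4)
t(s, b) = -6 + 285*b + √6/4 (t(s, b) = -3 + (285*b + (-3 + √6/4)) = -3 + (-3 + 285*b + √6/4) = -6 + 285*b + √6/4)
1/(U(w) + t(248, 28)) = 1/(-90 + (-6 + 285*28 + √6/4)) = 1/(-90 + (-6 + 7980 + √6/4)) = 1/(-90 + (7974 + √6/4)) = 1/(7884 + √6/4)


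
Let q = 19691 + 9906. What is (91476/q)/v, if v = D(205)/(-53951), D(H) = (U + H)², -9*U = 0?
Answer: -4935221676/1243813925 ≈ -3.9678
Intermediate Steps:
U = 0 (U = -⅑*0 = 0)
D(H) = H² (D(H) = (0 + H)² = H²)
q = 29597
v = -42025/53951 (v = 205²/(-53951) = 42025*(-1/53951) = -42025/53951 ≈ -0.77895)
(91476/q)/v = (91476/29597)/(-42025/53951) = (91476*(1/29597))*(-53951/42025) = (91476/29597)*(-53951/42025) = -4935221676/1243813925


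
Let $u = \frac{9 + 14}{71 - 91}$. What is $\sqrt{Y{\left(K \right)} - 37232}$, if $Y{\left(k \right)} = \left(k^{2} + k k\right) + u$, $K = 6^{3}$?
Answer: $\frac{\sqrt{5607885}}{10} \approx 236.81$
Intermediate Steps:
$u = - \frac{23}{20}$ ($u = \frac{23}{-20} = 23 \left(- \frac{1}{20}\right) = - \frac{23}{20} \approx -1.15$)
$K = 216$
$Y{\left(k \right)} = - \frac{23}{20} + 2 k^{2}$ ($Y{\left(k \right)} = \left(k^{2} + k k\right) - \frac{23}{20} = \left(k^{2} + k^{2}\right) - \frac{23}{20} = 2 k^{2} - \frac{23}{20} = - \frac{23}{20} + 2 k^{2}$)
$\sqrt{Y{\left(K \right)} - 37232} = \sqrt{\left(- \frac{23}{20} + 2 \cdot 216^{2}\right) - 37232} = \sqrt{\left(- \frac{23}{20} + 2 \cdot 46656\right) - 37232} = \sqrt{\left(- \frac{23}{20} + 93312\right) - 37232} = \sqrt{\frac{1866217}{20} - 37232} = \sqrt{\frac{1121577}{20}} = \frac{\sqrt{5607885}}{10}$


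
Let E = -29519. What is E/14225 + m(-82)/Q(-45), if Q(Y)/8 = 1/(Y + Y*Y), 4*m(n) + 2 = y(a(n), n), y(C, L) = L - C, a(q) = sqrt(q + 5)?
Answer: -147927913/28450 - 495*I*sqrt(77)/8 ≈ -5199.6 - 542.95*I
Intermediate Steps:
a(q) = sqrt(5 + q)
m(n) = -1/2 - sqrt(5 + n)/4 + n/4 (m(n) = -1/2 + (n - sqrt(5 + n))/4 = -1/2 + (-sqrt(5 + n)/4 + n/4) = -1/2 - sqrt(5 + n)/4 + n/4)
Q(Y) = 8/(Y + Y**2) (Q(Y) = 8/(Y + Y*Y) = 8/(Y + Y**2))
E/14225 + m(-82)/Q(-45) = -29519/14225 + (-1/2 - sqrt(5 - 82)/4 + (1/4)*(-82))/((8/(-45*(1 - 45)))) = -29519*1/14225 + (-1/2 - I*sqrt(77)/4 - 41/2)/((8*(-1/45)/(-44))) = -29519/14225 + (-1/2 - I*sqrt(77)/4 - 41/2)/((8*(-1/45)*(-1/44))) = -29519/14225 + (-1/2 - I*sqrt(77)/4 - 41/2)/(2/495) = -29519/14225 + (-21 - I*sqrt(77)/4)*(495/2) = -29519/14225 + (-10395/2 - 495*I*sqrt(77)/8) = -147927913/28450 - 495*I*sqrt(77)/8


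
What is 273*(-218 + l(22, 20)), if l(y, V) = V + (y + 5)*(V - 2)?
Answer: 78624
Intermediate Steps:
l(y, V) = V + (-2 + V)*(5 + y) (l(y, V) = V + (5 + y)*(-2 + V) = V + (-2 + V)*(5 + y))
273*(-218 + l(22, 20)) = 273*(-218 + (-10 - 2*22 + 6*20 + 20*22)) = 273*(-218 + (-10 - 44 + 120 + 440)) = 273*(-218 + 506) = 273*288 = 78624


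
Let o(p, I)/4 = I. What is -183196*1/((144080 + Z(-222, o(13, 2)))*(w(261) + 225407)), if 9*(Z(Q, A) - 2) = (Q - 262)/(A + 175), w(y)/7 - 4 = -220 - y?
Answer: -75430953/13174326778690 ≈ -5.7256e-6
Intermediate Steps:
o(p, I) = 4*I
w(y) = -1512 - 7*y (w(y) = 28 + 7*(-220 - y) = 28 + (-1540 - 7*y) = -1512 - 7*y)
Z(Q, A) = 2 + (-262 + Q)/(9*(175 + A)) (Z(Q, A) = 2 + ((Q - 262)/(A + 175))/9 = 2 + ((-262 + Q)/(175 + A))/9 = 2 + (-262 + Q)/(9*(175 + A)))
-183196*1/((144080 + Z(-222, o(13, 2)))*(w(261) + 225407)) = -183196*1/((144080 + (2888 - 222 + 18*(4*2))/(9*(175 + 4*2)))*((-1512 - 7*261) + 225407)) = -183196*1/((144080 + (2888 - 222 + 18*8)/(9*(175 + 8)))*((-1512 - 1827) + 225407)) = -183196*1/((-3339 + 225407)*(144080 + (⅑)*(2888 - 222 + 144)/183)) = -183196*1/(222068*(144080 + (⅑)*(1/183)*2810)) = -183196*1/(222068*(144080 + 2810/1647)) = -183196/(222068*(237302570/1647)) = -183196/52697307114760/1647 = -183196*1647/52697307114760 = -75430953/13174326778690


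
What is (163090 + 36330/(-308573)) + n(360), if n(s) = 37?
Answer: 50336551441/308573 ≈ 1.6313e+5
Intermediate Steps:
(163090 + 36330/(-308573)) + n(360) = (163090 + 36330/(-308573)) + 37 = (163090 + 36330*(-1/308573)) + 37 = (163090 - 36330/308573) + 37 = 50325134240/308573 + 37 = 50336551441/308573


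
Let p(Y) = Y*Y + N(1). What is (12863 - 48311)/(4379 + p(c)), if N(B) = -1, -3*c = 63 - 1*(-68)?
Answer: -319032/56563 ≈ -5.6403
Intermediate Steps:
c = -131/3 (c = -(63 - 1*(-68))/3 = -(63 + 68)/3 = -1/3*131 = -131/3 ≈ -43.667)
p(Y) = -1 + Y**2 (p(Y) = Y*Y - 1 = Y**2 - 1 = -1 + Y**2)
(12863 - 48311)/(4379 + p(c)) = (12863 - 48311)/(4379 + (-1 + (-131/3)**2)) = -35448/(4379 + (-1 + 17161/9)) = -35448/(4379 + 17152/9) = -35448/56563/9 = -35448*9/56563 = -319032/56563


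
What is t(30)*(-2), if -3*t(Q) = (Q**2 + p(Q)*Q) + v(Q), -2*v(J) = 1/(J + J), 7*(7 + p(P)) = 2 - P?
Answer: 68399/180 ≈ 379.99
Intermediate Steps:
p(P) = -47/7 - P/7 (p(P) = -7 + (2 - P)/7 = -7 + (2/7 - P/7) = -47/7 - P/7)
v(J) = -1/(4*J) (v(J) = -1/(2*(J + J)) = -1/(2*J)/2 = -1/(4*J))
t(Q) = -Q**2/3 + 1/(12*Q) - Q*(-47/7 - Q/7)/3 (t(Q) = -((Q**2 + (-47/7 - Q/7)*Q) - 1/(4*Q))/3 = -((Q**2 + Q*(-47/7 - Q/7)) - 1/(4*Q))/3 = -(Q**2 - 1/(4*Q) + Q*(-47/7 - Q/7))/3 = -Q**2/3 + 1/(12*Q) - Q*(-47/7 - Q/7)/3)
t(30)*(-2) = ((1/84)*(7 + 4*30**2*(47 - 6*30))/30)*(-2) = ((1/84)*(1/30)*(7 + 4*900*(47 - 180)))*(-2) = ((1/84)*(1/30)*(7 + 4*900*(-133)))*(-2) = ((1/84)*(1/30)*(7 - 478800))*(-2) = ((1/84)*(1/30)*(-478793))*(-2) = -68399/360*(-2) = 68399/180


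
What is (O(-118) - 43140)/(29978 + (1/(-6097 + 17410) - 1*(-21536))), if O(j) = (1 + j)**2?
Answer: -333179163/582777883 ≈ -0.57171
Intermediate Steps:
(O(-118) - 43140)/(29978 + (1/(-6097 + 17410) - 1*(-21536))) = ((1 - 118)**2 - 43140)/(29978 + (1/(-6097 + 17410) - 1*(-21536))) = ((-117)**2 - 43140)/(29978 + (1/11313 + 21536)) = (13689 - 43140)/(29978 + (1/11313 + 21536)) = -29451/(29978 + 243636769/11313) = -29451/582777883/11313 = -29451*11313/582777883 = -333179163/582777883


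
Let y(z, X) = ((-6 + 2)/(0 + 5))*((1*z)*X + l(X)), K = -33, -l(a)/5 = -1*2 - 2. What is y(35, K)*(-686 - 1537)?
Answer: -2018484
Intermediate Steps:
l(a) = 20 (l(a) = -5*(-1*2 - 2) = -5*(-2 - 2) = -5*(-4) = 20)
y(z, X) = -16 - 4*X*z/5 (y(z, X) = ((-6 + 2)/(0 + 5))*((1*z)*X + 20) = (-4/5)*(z*X + 20) = (-4*⅕)*(X*z + 20) = -4*(20 + X*z)/5 = -16 - 4*X*z/5)
y(35, K)*(-686 - 1537) = (-16 - ⅘*(-33)*35)*(-686 - 1537) = (-16 + 924)*(-2223) = 908*(-2223) = -2018484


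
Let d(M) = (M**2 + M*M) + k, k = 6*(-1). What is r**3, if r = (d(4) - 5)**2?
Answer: 85766121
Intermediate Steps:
k = -6
d(M) = -6 + 2*M**2 (d(M) = (M**2 + M*M) - 6 = (M**2 + M**2) - 6 = 2*M**2 - 6 = -6 + 2*M**2)
r = 441 (r = ((-6 + 2*4**2) - 5)**2 = ((-6 + 2*16) - 5)**2 = ((-6 + 32) - 5)**2 = (26 - 5)**2 = 21**2 = 441)
r**3 = 441**3 = 85766121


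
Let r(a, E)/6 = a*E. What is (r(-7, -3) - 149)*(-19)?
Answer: 437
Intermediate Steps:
r(a, E) = 6*E*a (r(a, E) = 6*(a*E) = 6*(E*a) = 6*E*a)
(r(-7, -3) - 149)*(-19) = (6*(-3)*(-7) - 149)*(-19) = (126 - 149)*(-19) = -23*(-19) = 437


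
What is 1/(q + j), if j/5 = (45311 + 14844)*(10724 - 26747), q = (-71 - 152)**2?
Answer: -1/4819268096 ≈ -2.0750e-10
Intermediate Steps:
q = 49729 (q = (-223)**2 = 49729)
j = -4819317825 (j = 5*((45311 + 14844)*(10724 - 26747)) = 5*(60155*(-16023)) = 5*(-963863565) = -4819317825)
1/(q + j) = 1/(49729 - 4819317825) = 1/(-4819268096) = -1/4819268096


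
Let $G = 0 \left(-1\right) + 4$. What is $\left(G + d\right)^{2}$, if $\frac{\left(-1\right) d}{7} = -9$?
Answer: $4489$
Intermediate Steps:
$d = 63$ ($d = \left(-7\right) \left(-9\right) = 63$)
$G = 4$ ($G = 0 + 4 = 4$)
$\left(G + d\right)^{2} = \left(4 + 63\right)^{2} = 67^{2} = 4489$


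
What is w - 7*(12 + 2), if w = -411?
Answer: -509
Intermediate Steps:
w - 7*(12 + 2) = -411 - 7*(12 + 2) = -411 - 7*14 = -411 - 1*98 = -411 - 98 = -509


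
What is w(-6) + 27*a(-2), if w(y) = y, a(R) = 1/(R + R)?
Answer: -51/4 ≈ -12.750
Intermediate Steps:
a(R) = 1/(2*R)
w(-6) + 27*a(-2) = -6 + 27*((½)/(-2)) = -6 + 27*((½)*(-½)) = -6 + 27*(-¼) = -6 - 27/4 = -51/4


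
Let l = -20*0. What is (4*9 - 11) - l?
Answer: 25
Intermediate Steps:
l = 0
(4*9 - 11) - l = (4*9 - 11) - 1*0 = (36 - 11) + 0 = 25 + 0 = 25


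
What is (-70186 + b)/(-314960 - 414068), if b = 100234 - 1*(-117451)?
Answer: -147499/729028 ≈ -0.20232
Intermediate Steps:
b = 217685 (b = 100234 + 117451 = 217685)
(-70186 + b)/(-314960 - 414068) = (-70186 + 217685)/(-314960 - 414068) = 147499/(-729028) = 147499*(-1/729028) = -147499/729028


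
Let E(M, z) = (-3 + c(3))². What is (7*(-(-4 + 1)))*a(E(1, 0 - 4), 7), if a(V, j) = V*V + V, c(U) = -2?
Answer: 13650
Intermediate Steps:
E(M, z) = 25 (E(M, z) = (-3 - 2)² = (-5)² = 25)
a(V, j) = V + V² (a(V, j) = V² + V = V + V²)
(7*(-(-4 + 1)))*a(E(1, 0 - 4), 7) = (7*(-(-4 + 1)))*(25*(1 + 25)) = (7*(-1*(-3)))*(25*26) = (7*3)*650 = 21*650 = 13650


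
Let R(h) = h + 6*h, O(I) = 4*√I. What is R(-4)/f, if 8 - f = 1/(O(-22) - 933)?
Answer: -195094508/55748753 + 112*I*√22/55748753 ≈ -3.4995 + 9.4231e-6*I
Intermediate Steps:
R(h) = 7*h
f = 8 - 1/(-933 + 4*I*√22) (f = 8 - 1/(4*√(-22) - 933) = 8 - 1/(4*(I*√22) - 933) = 8 - 1/(4*I*√22 - 933) = 8 - 1/(-933 + 4*I*√22) ≈ 8.0011 + 2.1544e-5*I)
R(-4)/f = (7*(-4))/(6967661/870841 + 4*I*√22/870841) = -28/(6967661/870841 + 4*I*√22/870841)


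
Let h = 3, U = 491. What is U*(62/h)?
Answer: 30442/3 ≈ 10147.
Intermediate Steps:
U*(62/h) = 491*(62/3) = 30442/3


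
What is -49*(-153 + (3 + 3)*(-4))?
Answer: 8673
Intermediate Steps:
-49*(-153 + (3 + 3)*(-4)) = -49*(-153 + 6*(-4)) = -49*(-153 - 24) = -49*(-177) = 8673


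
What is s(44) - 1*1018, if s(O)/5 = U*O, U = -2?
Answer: -1458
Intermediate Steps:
s(O) = -10*O (s(O) = 5*(-2*O) = -10*O)
s(44) - 1*1018 = -10*44 - 1*1018 = -440 - 1018 = -1458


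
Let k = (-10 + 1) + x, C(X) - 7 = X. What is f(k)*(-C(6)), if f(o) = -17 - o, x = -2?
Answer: 78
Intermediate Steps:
C(X) = 7 + X
k = -11 (k = (-10 + 1) - 2 = -9 - 2 = -11)
f(k)*(-C(6)) = (-17 - 1*(-11))*(-(7 + 6)) = (-17 + 11)*(-1*13) = -6*(-13) = 78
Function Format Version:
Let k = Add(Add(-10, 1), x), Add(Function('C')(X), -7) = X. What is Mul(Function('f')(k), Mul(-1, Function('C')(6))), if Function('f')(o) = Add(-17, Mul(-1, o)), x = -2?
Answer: 78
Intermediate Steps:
Function('C')(X) = Add(7, X)
k = -11 (k = Add(Add(-10, 1), -2) = Add(-9, -2) = -11)
Mul(Function('f')(k), Mul(-1, Function('C')(6))) = Mul(Add(-17, Mul(-1, -11)), Mul(-1, Add(7, 6))) = Mul(Add(-17, 11), Mul(-1, 13)) = Mul(-6, -13) = 78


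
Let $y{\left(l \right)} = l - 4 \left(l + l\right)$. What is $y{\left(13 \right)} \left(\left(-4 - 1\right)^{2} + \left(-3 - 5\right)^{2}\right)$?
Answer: $-8099$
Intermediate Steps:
$y{\left(l \right)} = - 7 l$ ($y{\left(l \right)} = l - 4 \cdot 2 l = l - 8 l = - 7 l$)
$y{\left(13 \right)} \left(\left(-4 - 1\right)^{2} + \left(-3 - 5\right)^{2}\right) = \left(-7\right) 13 \left(\left(-4 - 1\right)^{2} + \left(-3 - 5\right)^{2}\right) = - 91 \left(\left(-5\right)^{2} + \left(-8\right)^{2}\right) = - 91 \left(25 + 64\right) = \left(-91\right) 89 = -8099$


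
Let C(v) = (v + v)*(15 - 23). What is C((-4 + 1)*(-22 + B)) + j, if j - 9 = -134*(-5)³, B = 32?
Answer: 17239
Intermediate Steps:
j = 16759 (j = 9 - 134*(-5)³ = 9 - 134*(-125) = 9 + 16750 = 16759)
C(v) = -16*v (C(v) = (2*v)*(-8) = -16*v)
C((-4 + 1)*(-22 + B)) + j = -16*(-4 + 1)*(-22 + 32) + 16759 = -(-48)*10 + 16759 = -16*(-30) + 16759 = 480 + 16759 = 17239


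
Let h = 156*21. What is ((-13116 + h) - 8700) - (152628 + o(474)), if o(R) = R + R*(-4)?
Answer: -169746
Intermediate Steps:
h = 3276
o(R) = -3*R (o(R) = R - 4*R = -3*R)
((-13116 + h) - 8700) - (152628 + o(474)) = ((-13116 + 3276) - 8700) - (152628 - 3*474) = (-9840 - 8700) - (152628 - 1422) = -18540 - 1*151206 = -18540 - 151206 = -169746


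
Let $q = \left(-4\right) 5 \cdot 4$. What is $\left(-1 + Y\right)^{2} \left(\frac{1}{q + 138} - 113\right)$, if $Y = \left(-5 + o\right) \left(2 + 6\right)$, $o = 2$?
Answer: $- \frac{4095625}{58} \approx -70614.0$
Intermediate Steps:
$q = -80$ ($q = \left(-20\right) 4 = -80$)
$Y = -24$ ($Y = \left(-5 + 2\right) \left(2 + 6\right) = \left(-3\right) 8 = -24$)
$\left(-1 + Y\right)^{2} \left(\frac{1}{q + 138} - 113\right) = \left(-1 - 24\right)^{2} \left(\frac{1}{-80 + 138} - 113\right) = \left(-25\right)^{2} \left(\frac{1}{58} - 113\right) = 625 \left(\frac{1}{58} - 113\right) = 625 \left(- \frac{6553}{58}\right) = - \frac{4095625}{58}$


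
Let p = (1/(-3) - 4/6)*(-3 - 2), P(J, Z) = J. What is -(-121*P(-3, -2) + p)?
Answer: -368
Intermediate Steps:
p = 5 (p = (1*(-⅓) - 4*⅙)*(-5) = (-⅓ - ⅔)*(-5) = -1*(-5) = 5)
-(-121*P(-3, -2) + p) = -(-121*(-3) + 5) = -(363 + 5) = -1*368 = -368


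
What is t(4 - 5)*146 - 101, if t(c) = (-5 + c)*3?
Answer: -2729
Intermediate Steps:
t(c) = -15 + 3*c
t(4 - 5)*146 - 101 = (-15 + 3*(4 - 5))*146 - 101 = (-15 + 3*(-1))*146 - 101 = (-15 - 3)*146 - 101 = -18*146 - 101 = -2628 - 101 = -2729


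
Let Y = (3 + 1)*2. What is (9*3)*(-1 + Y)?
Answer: 189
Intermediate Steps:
Y = 8 (Y = 4*2 = 8)
(9*3)*(-1 + Y) = (9*3)*(-1 + 8) = 27*7 = 189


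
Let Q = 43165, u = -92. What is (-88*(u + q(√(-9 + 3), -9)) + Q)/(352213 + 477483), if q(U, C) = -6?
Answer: 51789/829696 ≈ 0.062419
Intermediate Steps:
(-88*(u + q(√(-9 + 3), -9)) + Q)/(352213 + 477483) = (-88*(-92 - 6) + 43165)/(352213 + 477483) = (-88*(-98) + 43165)/829696 = (8624 + 43165)*(1/829696) = 51789*(1/829696) = 51789/829696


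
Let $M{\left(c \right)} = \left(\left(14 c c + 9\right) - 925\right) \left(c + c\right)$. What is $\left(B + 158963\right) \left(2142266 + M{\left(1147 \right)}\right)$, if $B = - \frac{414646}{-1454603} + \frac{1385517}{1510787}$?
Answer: $\frac{14760319517559946771757133976}{2197595302561} \approx 6.7166 \cdot 10^{15}$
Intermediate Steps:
$B = \frac{2641818971153}{2197595302561}$ ($B = \left(-414646\right) \left(- \frac{1}{1454603}\right) + 1385517 \cdot \frac{1}{1510787} = \frac{414646}{1454603} + \frac{1385517}{1510787} = \frac{2641818971153}{2197595302561} \approx 1.2021$)
$M{\left(c \right)} = 2 c \left(-916 + 14 c^{2}\right)$ ($M{\left(c \right)} = \left(\left(14 c^{2} + 9\right) - 925\right) 2 c = \left(\left(9 + 14 c^{2}\right) - 925\right) 2 c = \left(-916 + 14 c^{2}\right) 2 c = 2 c \left(-916 + 14 c^{2}\right)$)
$\left(B + 158963\right) \left(2142266 + M{\left(1147 \right)}\right) = \left(\frac{2641818971153}{2197595302561} + 158963\right) \left(2142266 + \left(\left(-1832\right) 1147 + 28 \cdot 1147^{3}\right)\right) = \frac{349338983899975396 \left(2142266 + \left(-2101304 + 28 \cdot 1509003523\right)\right)}{2197595302561} = \frac{349338983899975396 \left(2142266 + \left(-2101304 + 42252098644\right)\right)}{2197595302561} = \frac{349338983899975396 \left(2142266 + 42249997340\right)}{2197595302561} = \frac{349338983899975396}{2197595302561} \cdot 42252139606 = \frac{14760319517559946771757133976}{2197595302561}$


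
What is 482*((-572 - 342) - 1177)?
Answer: -1007862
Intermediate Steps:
482*((-572 - 342) - 1177) = 482*(-914 - 1177) = 482*(-2091) = -1007862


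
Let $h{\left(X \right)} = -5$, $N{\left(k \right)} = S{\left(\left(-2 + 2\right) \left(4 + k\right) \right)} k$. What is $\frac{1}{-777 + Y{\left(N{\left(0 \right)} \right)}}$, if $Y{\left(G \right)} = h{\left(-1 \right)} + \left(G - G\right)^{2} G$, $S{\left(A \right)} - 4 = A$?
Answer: $- \frac{1}{782} \approx -0.0012788$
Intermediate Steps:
$S{\left(A \right)} = 4 + A$
$N{\left(k \right)} = 4 k$ ($N{\left(k \right)} = \left(4 + \left(-2 + 2\right) \left(4 + k\right)\right) k = \left(4 + 0 \left(4 + k\right)\right) k = \left(4 + 0\right) k = 4 k$)
$Y{\left(G \right)} = -5$ ($Y{\left(G \right)} = -5 + \left(G - G\right)^{2} G = -5 + 0^{2} G = -5 + 0 G = -5 + 0 = -5$)
$\frac{1}{-777 + Y{\left(N{\left(0 \right)} \right)}} = \frac{1}{-777 - 5} = \frac{1}{-782} = - \frac{1}{782}$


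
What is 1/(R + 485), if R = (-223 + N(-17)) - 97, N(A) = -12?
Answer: 1/153 ≈ 0.0065359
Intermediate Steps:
R = -332 (R = (-223 - 12) - 97 = -235 - 97 = -332)
1/(R + 485) = 1/(-332 + 485) = 1/153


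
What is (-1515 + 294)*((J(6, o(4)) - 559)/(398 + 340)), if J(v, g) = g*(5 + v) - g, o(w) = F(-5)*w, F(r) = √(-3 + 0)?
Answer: 227513/246 - 8140*I*√3/123 ≈ 924.85 - 114.63*I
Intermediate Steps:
F(r) = I*√3 (F(r) = √(-3) = I*√3)
o(w) = I*w*√3 (o(w) = (I*√3)*w = I*w*√3)
J(v, g) = -g + g*(5 + v)
(-1515 + 294)*((J(6, o(4)) - 559)/(398 + 340)) = (-1515 + 294)*(((I*4*√3)*(4 + 6) - 559)/(398 + 340)) = -1221*((4*I*√3)*10 - 559)/738 = -1221*(40*I*√3 - 559)/738 = -1221*(-559 + 40*I*√3)/738 = -1221*(-559/738 + 20*I*√3/369) = 227513/246 - 8140*I*√3/123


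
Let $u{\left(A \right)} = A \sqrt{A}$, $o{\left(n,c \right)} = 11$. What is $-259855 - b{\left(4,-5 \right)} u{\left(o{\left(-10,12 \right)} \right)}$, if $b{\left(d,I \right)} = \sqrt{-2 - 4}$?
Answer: $-259855 - 11 i \sqrt{66} \approx -2.5986 \cdot 10^{5} - 89.364 i$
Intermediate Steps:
$b{\left(d,I \right)} = i \sqrt{6}$ ($b{\left(d,I \right)} = \sqrt{-6} = i \sqrt{6}$)
$u{\left(A \right)} = A^{\frac{3}{2}}$
$-259855 - b{\left(4,-5 \right)} u{\left(o{\left(-10,12 \right)} \right)} = -259855 - i \sqrt{6} \cdot 11^{\frac{3}{2}} = -259855 - i \sqrt{6} \cdot 11 \sqrt{11} = -259855 - 11 i \sqrt{66}$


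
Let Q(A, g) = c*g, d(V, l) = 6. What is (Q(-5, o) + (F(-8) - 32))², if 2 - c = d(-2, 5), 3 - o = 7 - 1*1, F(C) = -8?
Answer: 784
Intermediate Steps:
o = -3 (o = 3 - (7 - 1*1) = 3 - (7 - 1) = 3 - 1*6 = 3 - 6 = -3)
c = -4 (c = 2 - 1*6 = 2 - 6 = -4)
Q(A, g) = -4*g
(Q(-5, o) + (F(-8) - 32))² = (-4*(-3) + (-8 - 32))² = (12 - 40)² = (-28)² = 784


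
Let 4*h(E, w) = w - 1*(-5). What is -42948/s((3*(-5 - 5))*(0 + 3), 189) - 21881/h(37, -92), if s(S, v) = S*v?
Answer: 27639254/27405 ≈ 1008.5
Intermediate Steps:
h(E, w) = 5/4 + w/4 (h(E, w) = (w - 1*(-5))/4 = (w + 5)/4 = (5 + w)/4 = 5/4 + w/4)
-42948/s((3*(-5 - 5))*(0 + 3), 189) - 21881/h(37, -92) = -42948*1/(567*(0 + 3)*(-5 - 5)) - 21881/(5/4 + (¼)*(-92)) = -42948/(((3*(-10))*3)*189) - 21881/(5/4 - 23) = -42948/(-30*3*189) - 21881/(-87/4) = -42948/((-90*189)) - 21881*(-4/87) = -42948/(-17010) + 87524/87 = -42948*(-1/17010) + 87524/87 = 2386/945 + 87524/87 = 27639254/27405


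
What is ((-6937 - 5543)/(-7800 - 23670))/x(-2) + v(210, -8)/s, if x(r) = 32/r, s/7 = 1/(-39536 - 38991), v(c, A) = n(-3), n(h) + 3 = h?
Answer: 494248756/7343 ≈ 67309.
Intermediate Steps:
n(h) = -3 + h
v(c, A) = -6 (v(c, A) = -3 - 3 = -6)
s = -7/78527 (s = 7/(-39536 - 38991) = 7/(-78527) = 7*(-1/78527) = -7/78527 ≈ -8.9141e-5)
((-6937 - 5543)/(-7800 - 23670))/x(-2) + v(210, -8)/s = ((-6937 - 5543)/(-7800 - 23670))/((32/(-2))) - 6/(-7/78527) = (-12480/(-31470))/((32*(-½))) - 6*(-78527/7) = -12480*(-1/31470)/(-16) + 471162/7 = (416/1049)*(-1/16) + 471162/7 = -26/1049 + 471162/7 = 494248756/7343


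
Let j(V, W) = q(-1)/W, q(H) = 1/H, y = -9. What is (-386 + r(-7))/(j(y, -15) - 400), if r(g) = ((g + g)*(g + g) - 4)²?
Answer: -547170/5999 ≈ -91.210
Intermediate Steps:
r(g) = (-4 + 4*g²)² (r(g) = ((2*g)*(2*g) - 4)² = (4*g² - 4)² = (-4 + 4*g²)²)
j(V, W) = -1/W (j(V, W) = 1/((-1)*W) = -1/W)
(-386 + r(-7))/(j(y, -15) - 400) = (-386 + 16*(-1 + (-7)²)²)/(-1/(-15) - 400) = (-386 + 16*(-1 + 49)²)/(-1*(-1/15) - 400) = (-386 + 16*48²)/(1/15 - 400) = (-386 + 16*2304)/(-5999/15) = (-386 + 36864)*(-15/5999) = 36478*(-15/5999) = -547170/5999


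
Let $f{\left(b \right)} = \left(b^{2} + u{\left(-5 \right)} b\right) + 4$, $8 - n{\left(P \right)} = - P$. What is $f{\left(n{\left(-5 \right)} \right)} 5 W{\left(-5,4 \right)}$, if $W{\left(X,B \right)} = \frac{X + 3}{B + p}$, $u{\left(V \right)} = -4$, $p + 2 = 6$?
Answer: $- \frac{5}{4} \approx -1.25$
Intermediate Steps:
$p = 4$ ($p = -2 + 6 = 4$)
$n{\left(P \right)} = 8 + P$ ($n{\left(P \right)} = 8 - - P = 8 + P$)
$W{\left(X,B \right)} = \frac{3 + X}{4 + B}$ ($W{\left(X,B \right)} = \frac{X + 3}{B + 4} = \frac{3 + X}{4 + B}$)
$f{\left(b \right)} = 4 + b^{2} - 4 b$ ($f{\left(b \right)} = \left(b^{2} - 4 b\right) + 4 = 4 + b^{2} - 4 b$)
$f{\left(n{\left(-5 \right)} \right)} 5 W{\left(-5,4 \right)} = \left(4 + \left(8 - 5\right)^{2} - 4 \left(8 - 5\right)\right) 5 \frac{3 - 5}{4 + 4} = \left(4 + 3^{2} - 12\right) 5 \cdot \frac{1}{8} \left(-2\right) = \left(4 + 9 - 12\right) 5 \cdot \frac{1}{8} \left(-2\right) = 1 \cdot 5 \left(- \frac{1}{4}\right) = 5 \left(- \frac{1}{4}\right) = - \frac{5}{4}$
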